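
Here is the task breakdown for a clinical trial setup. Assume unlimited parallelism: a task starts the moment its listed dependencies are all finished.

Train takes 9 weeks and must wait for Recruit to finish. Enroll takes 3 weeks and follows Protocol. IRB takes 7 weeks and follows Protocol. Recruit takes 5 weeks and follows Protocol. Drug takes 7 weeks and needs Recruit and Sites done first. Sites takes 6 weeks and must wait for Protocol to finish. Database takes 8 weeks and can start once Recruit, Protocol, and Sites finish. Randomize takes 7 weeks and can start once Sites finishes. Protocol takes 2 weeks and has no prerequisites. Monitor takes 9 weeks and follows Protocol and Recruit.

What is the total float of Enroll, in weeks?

Critical path: Protocol→Sites→Database = 2+6+8 = 16, so the finish is 16 weeks.
Longest path through Enroll: 5 weeks (earliest finish 5, latest finish 16).
Float = 16 − 5 = 11.

11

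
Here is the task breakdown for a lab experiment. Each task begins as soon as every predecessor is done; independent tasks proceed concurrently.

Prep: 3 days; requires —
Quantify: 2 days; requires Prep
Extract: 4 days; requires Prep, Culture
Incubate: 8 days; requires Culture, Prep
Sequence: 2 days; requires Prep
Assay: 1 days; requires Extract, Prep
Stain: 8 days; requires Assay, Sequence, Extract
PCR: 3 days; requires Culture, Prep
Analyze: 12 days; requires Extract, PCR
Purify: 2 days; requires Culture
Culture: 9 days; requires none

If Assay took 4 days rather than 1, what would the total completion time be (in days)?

Actual critical path: Culture→Extract→Analyze = 9+4+12 = 25 ⇒ 25 days.
The longest path through Assay is only 22 days, so Assay has float 3.
Now Culture→Extract→Assay→Stain = 9+4+4+8 = 25 is longest, so the finish becomes 25 days.

25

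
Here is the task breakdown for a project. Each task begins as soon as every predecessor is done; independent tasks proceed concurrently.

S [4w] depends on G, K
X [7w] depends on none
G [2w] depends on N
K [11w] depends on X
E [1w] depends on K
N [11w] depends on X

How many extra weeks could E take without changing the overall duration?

Critical path: X→N→G→S = 7+11+2+4 = 24, so the finish is 24 weeks.
The longest chain containing E totals 19 weeks.
So E can slip 24 − 19 = 5 weeks.

5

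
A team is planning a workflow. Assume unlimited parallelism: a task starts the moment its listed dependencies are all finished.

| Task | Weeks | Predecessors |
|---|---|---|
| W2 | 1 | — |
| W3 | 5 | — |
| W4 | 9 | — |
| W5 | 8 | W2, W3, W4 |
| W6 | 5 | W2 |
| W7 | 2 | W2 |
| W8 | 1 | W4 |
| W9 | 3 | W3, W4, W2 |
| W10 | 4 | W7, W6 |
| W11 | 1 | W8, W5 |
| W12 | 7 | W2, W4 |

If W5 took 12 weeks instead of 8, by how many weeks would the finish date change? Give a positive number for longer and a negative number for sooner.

Actual critical path: W4→W5→W11 = 9+8+1 = 18 ⇒ 18 weeks.
W5 is on the critical path; changing it to 12 makes that path 22 weeks.
The critical path is still W4→W5→W11; finish is now 22 weeks.
Change in finish: 22 − 18 = +4 weeks.

4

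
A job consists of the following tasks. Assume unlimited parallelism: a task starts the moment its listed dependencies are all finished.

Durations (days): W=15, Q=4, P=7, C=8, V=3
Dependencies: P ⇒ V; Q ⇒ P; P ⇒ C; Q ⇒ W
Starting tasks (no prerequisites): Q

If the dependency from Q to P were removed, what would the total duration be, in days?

19

With the dependency in place, Q→P→C = 4+7+8 = 19 sets the finish at 19 days.
Without Q→P, P's earliest start moves from 4 to 0.
The longest chain is now Q→W = 4+15 = 19, so the plan takes 19 days.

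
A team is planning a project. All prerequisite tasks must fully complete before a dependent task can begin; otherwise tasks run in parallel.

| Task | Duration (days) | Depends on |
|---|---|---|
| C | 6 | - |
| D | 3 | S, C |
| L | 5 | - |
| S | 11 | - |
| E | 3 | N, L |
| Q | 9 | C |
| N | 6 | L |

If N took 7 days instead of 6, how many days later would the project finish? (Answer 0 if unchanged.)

The binding path is C→Q = 6+9 = 15; finish at 15 days.
The longest path through N is only 14 days, so N has float 1.
The binding chain switches to L→N→E = 5+7+3 = 15; finish 15 days.
Change in finish: 15 − 15 = +0 days.

0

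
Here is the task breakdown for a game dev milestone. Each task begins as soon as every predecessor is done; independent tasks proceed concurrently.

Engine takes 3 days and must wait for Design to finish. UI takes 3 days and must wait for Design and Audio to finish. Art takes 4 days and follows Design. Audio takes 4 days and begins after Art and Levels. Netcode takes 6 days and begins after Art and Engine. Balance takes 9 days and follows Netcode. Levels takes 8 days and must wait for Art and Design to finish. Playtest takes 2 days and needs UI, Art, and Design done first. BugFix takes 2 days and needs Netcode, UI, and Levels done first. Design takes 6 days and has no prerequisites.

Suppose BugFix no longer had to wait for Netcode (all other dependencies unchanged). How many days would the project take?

With the dependency in place, Design→Art→Levels→Audio→UI→Playtest = 6+4+8+4+3+2 = 27 sets the finish at 27 days.
Dropping Netcode→BugFix doesn't change BugFix's earliest start (25); another predecessor still binds.
The longest chain is now Design→Art→Levels→Audio→UI→Playtest = 6+4+8+4+3+2 = 27, so the project takes 27 days.

27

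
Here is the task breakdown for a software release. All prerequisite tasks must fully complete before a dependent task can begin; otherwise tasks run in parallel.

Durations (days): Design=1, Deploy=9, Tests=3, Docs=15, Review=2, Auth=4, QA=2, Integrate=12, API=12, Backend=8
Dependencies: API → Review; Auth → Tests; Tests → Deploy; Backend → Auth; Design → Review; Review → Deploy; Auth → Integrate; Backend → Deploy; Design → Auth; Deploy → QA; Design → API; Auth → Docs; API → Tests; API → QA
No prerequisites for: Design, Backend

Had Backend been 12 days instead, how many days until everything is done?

31

Critical path before the change: Backend→Auth→Docs = 8+4+15 = 27 giving 27 days.
Since Backend is critical, the +4 change carries straight to that chain (now 31 days).
The critical path is still Backend→Auth→Docs; finish is now 31 days.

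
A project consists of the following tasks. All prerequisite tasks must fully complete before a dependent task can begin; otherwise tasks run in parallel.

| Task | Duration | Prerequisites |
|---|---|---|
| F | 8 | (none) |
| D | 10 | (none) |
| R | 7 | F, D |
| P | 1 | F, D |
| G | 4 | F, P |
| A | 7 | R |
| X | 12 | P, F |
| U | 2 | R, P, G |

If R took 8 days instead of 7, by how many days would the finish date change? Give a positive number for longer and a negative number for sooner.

1

As given, the longest chain is D→R→A = 10+7+7 = 24, so the finish is 24 days.
Since R is critical, the +1 change carries straight to that chain (now 25 days).
No other chain overtakes it, so the finish is 25 days.
Change in finish: 25 − 24 = +1 days.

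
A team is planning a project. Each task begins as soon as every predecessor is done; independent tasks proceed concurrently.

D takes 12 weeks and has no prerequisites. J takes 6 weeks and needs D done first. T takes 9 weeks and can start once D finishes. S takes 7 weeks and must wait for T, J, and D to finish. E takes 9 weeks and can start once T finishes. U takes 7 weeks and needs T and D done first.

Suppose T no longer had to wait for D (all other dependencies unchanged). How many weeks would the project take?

25

Original critical path: D→T→E = 12+9+9 = 30 ⇒ 30 weeks.
Without D→T, T's earliest start moves from 12 to 0.
New critical path: D→J→S = 12+6+7 = 25 ⇒ 25 weeks.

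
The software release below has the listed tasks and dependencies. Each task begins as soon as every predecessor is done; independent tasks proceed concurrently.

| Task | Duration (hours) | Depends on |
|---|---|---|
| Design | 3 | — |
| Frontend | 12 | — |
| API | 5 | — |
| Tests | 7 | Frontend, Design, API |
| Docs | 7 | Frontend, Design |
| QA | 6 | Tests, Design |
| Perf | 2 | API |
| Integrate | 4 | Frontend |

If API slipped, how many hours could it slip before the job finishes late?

The longest chain is Frontend→Tests→QA = 12+7+6 = 25; overall finish 25 hours.
Longest path through API: 18 hours (earliest finish 5, latest finish 12).
Float = 25 − 18 = 7.

7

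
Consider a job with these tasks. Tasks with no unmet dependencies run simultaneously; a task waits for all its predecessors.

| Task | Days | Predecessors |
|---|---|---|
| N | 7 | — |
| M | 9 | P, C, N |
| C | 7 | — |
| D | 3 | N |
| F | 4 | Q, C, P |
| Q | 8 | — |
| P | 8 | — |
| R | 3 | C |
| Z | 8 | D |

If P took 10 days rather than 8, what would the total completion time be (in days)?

19

Critical path before the change: N→D→Z = 7+3+8 = 18 giving 18 days.
The longest path through P is only 17 days, so P has float 1.
Now P→M = 10+9 = 19 is longest, so the finish becomes 19 days.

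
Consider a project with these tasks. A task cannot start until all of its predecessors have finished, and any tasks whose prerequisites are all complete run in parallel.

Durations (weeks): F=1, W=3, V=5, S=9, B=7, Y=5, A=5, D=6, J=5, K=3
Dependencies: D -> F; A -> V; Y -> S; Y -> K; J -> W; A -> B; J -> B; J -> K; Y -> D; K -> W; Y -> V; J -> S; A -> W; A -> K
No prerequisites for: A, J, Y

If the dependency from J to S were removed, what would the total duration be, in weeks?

With the dependency in place, J→S = 5+9 = 14 sets the finish at 14 weeks.
Dropping J→S doesn't change S's earliest start (5); another predecessor still binds.
After: Y→S = 5+9 = 14 → 14 weeks.

14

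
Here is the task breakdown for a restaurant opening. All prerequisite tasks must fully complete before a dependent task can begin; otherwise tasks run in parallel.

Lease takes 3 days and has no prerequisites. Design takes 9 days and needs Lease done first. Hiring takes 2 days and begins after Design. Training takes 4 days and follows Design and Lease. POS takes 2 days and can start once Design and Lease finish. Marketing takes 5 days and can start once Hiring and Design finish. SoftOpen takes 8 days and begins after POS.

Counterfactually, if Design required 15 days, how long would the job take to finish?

28

Actual critical path: Lease→Design→POS→SoftOpen = 3+9+2+8 = 22 ⇒ 22 days.
Design lies on that path, so at 15 days the path becomes 28 days.
The critical path is still Lease→Design→POS→SoftOpen; finish is now 28 days.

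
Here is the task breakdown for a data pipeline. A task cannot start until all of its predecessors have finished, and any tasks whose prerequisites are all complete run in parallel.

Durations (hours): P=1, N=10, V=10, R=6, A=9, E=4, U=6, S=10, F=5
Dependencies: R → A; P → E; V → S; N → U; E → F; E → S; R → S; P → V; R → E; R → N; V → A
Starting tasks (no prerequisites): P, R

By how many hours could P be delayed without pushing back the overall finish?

1

Critical path: R→N→U = 6+10+6 = 22, so the finish is 22 hours.
Longest path through P: 21 hours (earliest finish 1, latest finish 2).
Slack of P = 1 − 0 = 1 hour.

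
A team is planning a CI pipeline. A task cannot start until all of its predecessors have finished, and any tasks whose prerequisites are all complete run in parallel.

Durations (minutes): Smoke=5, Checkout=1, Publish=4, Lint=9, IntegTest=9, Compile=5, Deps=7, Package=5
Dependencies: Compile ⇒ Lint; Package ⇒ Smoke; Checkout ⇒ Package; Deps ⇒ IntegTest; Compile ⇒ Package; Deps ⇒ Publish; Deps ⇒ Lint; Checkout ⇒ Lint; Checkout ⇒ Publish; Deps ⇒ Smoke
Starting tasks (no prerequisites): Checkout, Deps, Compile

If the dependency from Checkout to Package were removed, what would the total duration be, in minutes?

16

With the dependency in place, Deps→Lint = 7+9 = 16 sets the finish at 16 minutes.
Dropping Checkout→Package doesn't change Package's earliest start (5); another predecessor still binds.
After: Deps→Lint = 7+9 = 16 → 16 minutes.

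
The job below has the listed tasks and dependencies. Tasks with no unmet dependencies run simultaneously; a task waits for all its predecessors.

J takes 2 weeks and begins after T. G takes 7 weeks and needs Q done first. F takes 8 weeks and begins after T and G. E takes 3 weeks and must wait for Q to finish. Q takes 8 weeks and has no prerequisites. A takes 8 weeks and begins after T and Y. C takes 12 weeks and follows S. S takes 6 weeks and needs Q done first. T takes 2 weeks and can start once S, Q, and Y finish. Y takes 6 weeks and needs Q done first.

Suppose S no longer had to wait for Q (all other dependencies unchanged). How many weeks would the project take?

Before: longest chain Q→S→C = 8+6+12 = 26, finish 26.
Without Q→S, S's earliest start moves from 8 to 0.
After: Q→Y→T→A = 8+6+2+8 = 24 → 24 weeks.

24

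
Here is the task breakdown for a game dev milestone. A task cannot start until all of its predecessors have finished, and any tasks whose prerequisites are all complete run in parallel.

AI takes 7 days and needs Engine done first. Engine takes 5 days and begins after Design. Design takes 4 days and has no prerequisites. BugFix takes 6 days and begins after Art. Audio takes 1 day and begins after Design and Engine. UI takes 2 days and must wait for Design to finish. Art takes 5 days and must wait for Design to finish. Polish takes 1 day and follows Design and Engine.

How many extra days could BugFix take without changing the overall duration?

Design→Engine→AI = 4+5+7 = 16 sets the makespan at 16 days.
BugFix finishes as early as 15 and must finish by 16.
So BugFix can slip 16 − 15 = 1 day.

1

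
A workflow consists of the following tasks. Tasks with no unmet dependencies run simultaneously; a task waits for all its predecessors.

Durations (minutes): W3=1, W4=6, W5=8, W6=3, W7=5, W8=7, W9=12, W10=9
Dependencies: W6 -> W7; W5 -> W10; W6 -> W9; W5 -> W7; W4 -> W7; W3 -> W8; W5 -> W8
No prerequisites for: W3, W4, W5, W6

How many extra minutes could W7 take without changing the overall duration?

4

The longest chain is W5→W10 = 8+9 = 17; overall finish 17 minutes.
The longest chain containing W7 totals 13 minutes.
Float = 17 − 13 = 4.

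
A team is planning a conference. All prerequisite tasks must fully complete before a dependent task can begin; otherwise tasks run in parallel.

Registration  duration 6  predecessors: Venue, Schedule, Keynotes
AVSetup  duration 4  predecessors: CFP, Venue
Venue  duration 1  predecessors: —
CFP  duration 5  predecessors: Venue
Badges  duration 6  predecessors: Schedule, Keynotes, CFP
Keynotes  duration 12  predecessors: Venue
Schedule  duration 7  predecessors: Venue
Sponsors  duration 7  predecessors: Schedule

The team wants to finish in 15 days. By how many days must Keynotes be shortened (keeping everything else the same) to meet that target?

Current finish: 19 days; target: 15.
Keynotes is on every critical path, so each day cut from Keynotes cuts the finish by one (this holds down to a finish of 15).
Need 19 − 15 = 4 days off Keynotes → Keynotes becomes 8 days, finish becomes 15.

4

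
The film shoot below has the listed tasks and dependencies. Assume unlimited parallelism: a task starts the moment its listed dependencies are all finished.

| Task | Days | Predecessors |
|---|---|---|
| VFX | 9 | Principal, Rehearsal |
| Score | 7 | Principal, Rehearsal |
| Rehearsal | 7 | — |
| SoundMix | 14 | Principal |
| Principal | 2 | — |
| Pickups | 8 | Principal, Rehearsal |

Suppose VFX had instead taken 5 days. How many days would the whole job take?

As given, the longest chain is Rehearsal→VFX = 7+9 = 16, so the finish is 16 days.
VFX lies on that path, so at 5 days the path becomes 12 days.
Now Principal→SoundMix = 2+14 = 16 is longest, so the finish becomes 16 days.

16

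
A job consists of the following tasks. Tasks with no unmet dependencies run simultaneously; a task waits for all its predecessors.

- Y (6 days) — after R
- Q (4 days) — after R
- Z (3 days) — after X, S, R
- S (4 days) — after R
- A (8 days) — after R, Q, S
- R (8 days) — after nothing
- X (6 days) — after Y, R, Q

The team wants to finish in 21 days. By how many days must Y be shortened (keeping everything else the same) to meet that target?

Current finish: 23 days; target: 21.
Y is on every critical path, so each day cut from Y cuts the finish by one (this holds down to a finish of 21).
Need 23 − 21 = 2 days off Y → Y becomes 4 days, finish becomes 21.

2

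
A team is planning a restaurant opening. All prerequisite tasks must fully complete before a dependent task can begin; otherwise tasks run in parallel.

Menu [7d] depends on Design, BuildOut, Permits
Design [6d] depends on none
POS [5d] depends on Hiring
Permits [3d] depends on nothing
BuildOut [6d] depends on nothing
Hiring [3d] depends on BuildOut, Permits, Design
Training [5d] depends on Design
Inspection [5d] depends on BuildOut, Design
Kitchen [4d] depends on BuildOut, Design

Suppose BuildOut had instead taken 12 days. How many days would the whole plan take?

Actual critical path: BuildOut→Hiring→POS = 6+3+5 = 14 ⇒ 14 days.
Since BuildOut is critical, the +6 change carries straight to that chain (now 20 days).
The critical path is still BuildOut→Hiring→POS; finish is now 20 days.

20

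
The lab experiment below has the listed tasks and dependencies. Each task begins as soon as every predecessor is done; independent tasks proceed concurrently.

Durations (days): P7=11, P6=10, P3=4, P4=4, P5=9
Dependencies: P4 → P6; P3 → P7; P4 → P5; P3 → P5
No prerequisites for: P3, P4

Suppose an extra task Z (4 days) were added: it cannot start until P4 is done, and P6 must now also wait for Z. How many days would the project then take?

Originally the project takes 15 days.
With Z inserted, P6 now waits for max(P4, Z).
New critical path: P4→Z→P6 = 4+4+10 = 18 ⇒ 18 days.

18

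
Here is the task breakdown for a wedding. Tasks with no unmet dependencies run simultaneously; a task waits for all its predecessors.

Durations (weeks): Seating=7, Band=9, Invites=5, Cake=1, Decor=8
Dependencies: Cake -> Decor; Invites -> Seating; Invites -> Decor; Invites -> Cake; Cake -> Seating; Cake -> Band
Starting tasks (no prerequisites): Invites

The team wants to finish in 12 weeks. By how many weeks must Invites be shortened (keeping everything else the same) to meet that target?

Current finish: 15 weeks; target: 12.
Invites is on every critical path, so each week cut from Invites cuts the finish by one (this holds down to a finish of 11).
Need 15 − 12 = 3 weeks off Invites → Invites becomes 2 weeks, finish becomes 12.

3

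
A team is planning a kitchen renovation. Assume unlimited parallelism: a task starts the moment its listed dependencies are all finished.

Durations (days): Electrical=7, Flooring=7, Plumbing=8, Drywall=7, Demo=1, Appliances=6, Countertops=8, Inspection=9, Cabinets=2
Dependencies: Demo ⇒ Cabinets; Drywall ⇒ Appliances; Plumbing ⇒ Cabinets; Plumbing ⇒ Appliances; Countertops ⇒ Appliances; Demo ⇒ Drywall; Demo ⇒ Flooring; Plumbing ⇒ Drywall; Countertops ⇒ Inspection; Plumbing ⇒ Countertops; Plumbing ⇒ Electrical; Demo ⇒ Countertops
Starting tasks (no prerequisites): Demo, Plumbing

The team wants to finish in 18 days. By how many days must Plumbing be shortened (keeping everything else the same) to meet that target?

7

Current finish: 25 days; target: 18.
Plumbing is on every critical path, so each day cut from Plumbing cuts the finish by one (this holds down to a finish of 18).
Need 25 − 18 = 7 days off Plumbing → Plumbing becomes 1 day, finish becomes 18.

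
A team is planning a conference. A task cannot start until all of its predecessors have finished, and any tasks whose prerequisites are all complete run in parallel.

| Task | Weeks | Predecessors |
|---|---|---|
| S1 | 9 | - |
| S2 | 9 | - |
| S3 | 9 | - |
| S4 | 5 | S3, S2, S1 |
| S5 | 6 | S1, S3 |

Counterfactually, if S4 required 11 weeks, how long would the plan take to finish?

Critical path before the change: S1→S5 = 9+6 = 15 giving 15 weeks.
S4 has 1 week of float (longest path through it is 14).
New critical path: S1→S4 = 9+11 = 20 ⇒ 20 weeks.

20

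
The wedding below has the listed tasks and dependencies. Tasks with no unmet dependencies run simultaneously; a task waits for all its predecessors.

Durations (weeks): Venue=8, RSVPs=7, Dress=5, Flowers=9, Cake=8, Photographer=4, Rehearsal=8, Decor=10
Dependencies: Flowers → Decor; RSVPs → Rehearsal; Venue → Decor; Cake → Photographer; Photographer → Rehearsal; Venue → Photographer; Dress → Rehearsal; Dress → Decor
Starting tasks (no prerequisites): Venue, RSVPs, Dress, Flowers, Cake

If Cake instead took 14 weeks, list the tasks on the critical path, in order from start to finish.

Critical path before the change: Cake→Photographer→Rehearsal = 8+4+8 = 20 giving 20 weeks.
Since Cake is critical, the +6 change carries straight to that chain (now 26 weeks).
That remains the longest chain; total 26 weeks.

Cake, Photographer, Rehearsal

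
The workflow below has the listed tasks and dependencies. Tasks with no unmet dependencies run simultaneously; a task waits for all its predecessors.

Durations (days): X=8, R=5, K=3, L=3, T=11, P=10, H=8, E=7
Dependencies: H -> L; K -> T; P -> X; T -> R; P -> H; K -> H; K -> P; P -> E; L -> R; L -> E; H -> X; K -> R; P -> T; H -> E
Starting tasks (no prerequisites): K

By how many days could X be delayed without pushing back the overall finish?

K→P→H→L→E = 3+10+8+3+7 = 31 sets the makespan at 31 days.
The longest chain containing X totals 29 days.
Float = 31 − 29 = 2.

2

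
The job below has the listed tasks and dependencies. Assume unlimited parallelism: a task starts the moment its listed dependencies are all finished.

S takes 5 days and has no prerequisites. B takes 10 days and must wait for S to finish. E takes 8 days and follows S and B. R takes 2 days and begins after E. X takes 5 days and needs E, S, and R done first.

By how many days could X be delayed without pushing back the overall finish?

0

S→B→E→R→X = 5+10+8+2+5 = 30 sets the makespan at 30 days.
Longest path through X: 30 days (earliest finish 30, latest finish 30).
Slack of X = 25 − 25 = 0 days.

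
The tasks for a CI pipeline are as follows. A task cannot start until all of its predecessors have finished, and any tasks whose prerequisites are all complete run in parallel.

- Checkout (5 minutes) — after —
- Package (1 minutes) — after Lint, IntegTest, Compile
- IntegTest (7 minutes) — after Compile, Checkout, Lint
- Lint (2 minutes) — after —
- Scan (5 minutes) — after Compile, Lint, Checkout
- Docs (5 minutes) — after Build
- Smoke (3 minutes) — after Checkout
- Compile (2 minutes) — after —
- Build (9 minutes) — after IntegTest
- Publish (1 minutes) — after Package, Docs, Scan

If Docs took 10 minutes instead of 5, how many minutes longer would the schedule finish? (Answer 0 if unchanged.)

Baseline: Checkout→IntegTest→Build→Docs→Publish = 5+7+9+5+1 = 27 → 27 minutes.
Docs lies on that path, so at 10 minutes the path becomes 32 minutes.
The critical path is still Checkout→IntegTest→Build→Docs→Publish; finish is now 32 minutes.
Change in finish: 32 − 27 = +5 minutes.

5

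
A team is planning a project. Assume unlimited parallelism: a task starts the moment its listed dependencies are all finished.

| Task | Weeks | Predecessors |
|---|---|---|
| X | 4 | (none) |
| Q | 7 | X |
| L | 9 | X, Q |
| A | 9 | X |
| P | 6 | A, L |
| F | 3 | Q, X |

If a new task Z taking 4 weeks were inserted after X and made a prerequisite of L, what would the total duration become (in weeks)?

26

Originally the plan takes 26 weeks.
With Z inserted, L now waits for max(X, Q, Z).
New critical path: X→Q→L→P = 4+7+9+6 = 26 ⇒ 26 weeks.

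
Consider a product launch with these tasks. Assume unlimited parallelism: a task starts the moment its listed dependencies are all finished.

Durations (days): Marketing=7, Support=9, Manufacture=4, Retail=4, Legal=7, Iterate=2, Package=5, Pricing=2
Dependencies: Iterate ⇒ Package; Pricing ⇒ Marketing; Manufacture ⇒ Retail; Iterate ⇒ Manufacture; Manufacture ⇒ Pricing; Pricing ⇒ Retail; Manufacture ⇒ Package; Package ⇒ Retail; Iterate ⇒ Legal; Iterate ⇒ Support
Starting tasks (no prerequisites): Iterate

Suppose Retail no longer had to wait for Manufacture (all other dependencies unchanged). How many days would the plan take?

15

Before: longest chain Iterate→Manufacture→Package→Retail = 2+4+5+4 = 15, finish 15.
Dropping Manufacture→Retail doesn't change Retail's earliest start (11); another predecessor still binds.
New critical path: Iterate→Manufacture→Package→Retail = 2+4+5+4 = 15 ⇒ 15 days.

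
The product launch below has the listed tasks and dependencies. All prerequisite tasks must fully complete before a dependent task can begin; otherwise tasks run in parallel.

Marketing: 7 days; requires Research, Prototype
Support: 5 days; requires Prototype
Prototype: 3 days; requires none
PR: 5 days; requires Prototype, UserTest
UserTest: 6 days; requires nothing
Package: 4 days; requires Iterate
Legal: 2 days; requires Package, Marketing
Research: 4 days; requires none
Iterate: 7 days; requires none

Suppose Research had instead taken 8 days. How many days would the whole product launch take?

17

Critical path before the change: Research→Marketing→Legal = 4+7+2 = 13 giving 13 days.
Research is on the critical path; changing it to 8 makes that path 17 days.
The critical path is still Research→Marketing→Legal; finish is now 17 days.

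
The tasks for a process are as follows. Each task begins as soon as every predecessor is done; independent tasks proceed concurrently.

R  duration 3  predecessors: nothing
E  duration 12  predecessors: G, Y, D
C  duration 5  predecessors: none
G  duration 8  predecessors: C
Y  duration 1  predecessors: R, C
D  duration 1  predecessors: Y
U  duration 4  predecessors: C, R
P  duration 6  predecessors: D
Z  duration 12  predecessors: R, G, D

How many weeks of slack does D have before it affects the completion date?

6

The longest chain is C→G→E = 5+8+12 = 25; overall finish 25 weeks.
Longest path through D: 19 weeks (earliest finish 7, latest finish 13).
Slack of D = 12 − 6 = 6 weeks.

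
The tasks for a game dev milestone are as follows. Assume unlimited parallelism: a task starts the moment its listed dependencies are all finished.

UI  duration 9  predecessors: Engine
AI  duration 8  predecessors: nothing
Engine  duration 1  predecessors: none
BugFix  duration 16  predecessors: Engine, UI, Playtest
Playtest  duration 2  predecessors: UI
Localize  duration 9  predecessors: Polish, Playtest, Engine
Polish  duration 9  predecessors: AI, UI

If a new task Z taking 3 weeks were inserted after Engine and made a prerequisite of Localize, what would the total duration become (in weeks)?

Originally the schedule takes 28 weeks.
With Z inserted, Localize now waits for max(Polish, Playtest, Engine, Z).
New critical path: Engine→UI→Playtest→BugFix = 1+9+2+16 = 28 ⇒ 28 weeks.

28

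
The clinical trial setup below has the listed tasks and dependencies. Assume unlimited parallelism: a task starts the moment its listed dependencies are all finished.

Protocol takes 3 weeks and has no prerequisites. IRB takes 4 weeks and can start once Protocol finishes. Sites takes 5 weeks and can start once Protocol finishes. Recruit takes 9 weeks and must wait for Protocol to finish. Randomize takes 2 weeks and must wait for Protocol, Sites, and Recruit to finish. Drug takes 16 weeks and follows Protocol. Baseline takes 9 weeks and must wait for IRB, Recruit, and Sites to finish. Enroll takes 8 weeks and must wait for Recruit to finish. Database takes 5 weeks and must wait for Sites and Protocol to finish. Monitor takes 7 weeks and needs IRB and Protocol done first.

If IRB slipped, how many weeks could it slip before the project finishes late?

5

The longest chain is Protocol→Recruit→Baseline = 3+9+9 = 21; overall finish 21 weeks.
IRB finishes as early as 7 and must finish by 12.
Slack of IRB = 8 − 3 = 5 weeks.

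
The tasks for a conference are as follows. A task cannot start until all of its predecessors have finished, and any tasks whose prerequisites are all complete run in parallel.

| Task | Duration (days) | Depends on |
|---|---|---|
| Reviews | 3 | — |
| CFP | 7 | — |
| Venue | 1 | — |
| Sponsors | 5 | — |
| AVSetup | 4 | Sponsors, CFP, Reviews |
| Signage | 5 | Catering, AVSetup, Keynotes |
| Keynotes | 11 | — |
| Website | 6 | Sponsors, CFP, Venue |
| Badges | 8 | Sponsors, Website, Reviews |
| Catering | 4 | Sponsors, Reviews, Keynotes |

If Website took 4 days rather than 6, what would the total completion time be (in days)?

Critical path before the change: CFP→Website→Badges = 7+6+8 = 21 giving 21 days.
Website is on the critical path; changing it to 4 makes that path 19 days.
New critical path: Keynotes→Catering→Signage = 11+4+5 = 20 ⇒ 20 days.

20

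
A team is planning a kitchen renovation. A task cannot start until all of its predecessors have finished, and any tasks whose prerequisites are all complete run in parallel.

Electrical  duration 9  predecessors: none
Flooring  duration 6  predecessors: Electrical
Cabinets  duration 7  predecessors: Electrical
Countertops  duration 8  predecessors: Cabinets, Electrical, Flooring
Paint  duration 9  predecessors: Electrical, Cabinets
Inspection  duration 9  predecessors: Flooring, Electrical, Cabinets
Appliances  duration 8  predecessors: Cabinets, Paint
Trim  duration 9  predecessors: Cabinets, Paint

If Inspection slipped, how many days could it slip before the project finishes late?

9

The longest chain is Electrical→Cabinets→Paint→Trim = 9+7+9+9 = 34; overall finish 34 days.
The longest chain containing Inspection totals 25 days.
Slack of Inspection = 25 − 16 = 9 days.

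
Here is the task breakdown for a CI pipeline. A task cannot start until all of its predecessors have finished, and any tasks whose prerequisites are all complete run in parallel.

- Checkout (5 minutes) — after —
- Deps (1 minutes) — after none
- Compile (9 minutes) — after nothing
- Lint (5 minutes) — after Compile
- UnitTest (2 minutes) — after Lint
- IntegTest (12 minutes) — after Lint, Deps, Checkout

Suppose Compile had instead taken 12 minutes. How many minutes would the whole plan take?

Critical path before the change: Compile→Lint→IntegTest = 9+5+12 = 26 giving 26 minutes.
Since Compile is critical, the +3 change carries straight to that chain (now 29 minutes).
No other chain overtakes it, so the finish is 29 minutes.

29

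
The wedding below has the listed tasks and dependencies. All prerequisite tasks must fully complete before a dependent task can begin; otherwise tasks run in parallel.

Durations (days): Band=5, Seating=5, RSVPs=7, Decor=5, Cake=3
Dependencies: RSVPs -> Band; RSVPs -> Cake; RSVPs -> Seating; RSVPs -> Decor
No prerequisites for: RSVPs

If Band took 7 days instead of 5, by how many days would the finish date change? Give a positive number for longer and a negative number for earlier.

2

Actual critical path: RSVPs→Band = 7+5 = 12 ⇒ 12 days.
Band is on the critical path; changing it to 7 makes that path 14 days.
The critical path is still RSVPs→Band; finish is now 14 days.
Change in finish: 14 − 12 = +2 days.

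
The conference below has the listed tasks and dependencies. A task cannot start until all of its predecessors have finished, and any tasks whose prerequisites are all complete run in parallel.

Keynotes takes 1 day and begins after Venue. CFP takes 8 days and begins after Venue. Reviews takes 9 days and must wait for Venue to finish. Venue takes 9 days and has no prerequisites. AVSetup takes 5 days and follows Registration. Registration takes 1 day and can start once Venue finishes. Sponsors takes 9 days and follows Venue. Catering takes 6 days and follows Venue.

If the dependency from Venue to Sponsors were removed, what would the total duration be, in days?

Original critical path: Venue→Reviews = 9+9 = 18 ⇒ 18 days.
Without Venue→Sponsors, Sponsors's earliest start moves from 9 to 0.
After: Venue→Reviews = 9+9 = 18 → 18 days.

18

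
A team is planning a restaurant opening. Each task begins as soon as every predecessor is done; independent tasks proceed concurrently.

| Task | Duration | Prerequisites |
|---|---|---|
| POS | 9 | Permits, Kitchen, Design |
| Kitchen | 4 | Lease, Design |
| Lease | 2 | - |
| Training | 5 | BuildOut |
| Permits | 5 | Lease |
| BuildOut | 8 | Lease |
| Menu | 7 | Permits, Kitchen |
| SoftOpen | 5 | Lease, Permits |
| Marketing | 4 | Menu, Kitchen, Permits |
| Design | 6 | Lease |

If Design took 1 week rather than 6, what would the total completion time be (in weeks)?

18

Actual critical path: Lease→Design→Kitchen→Menu→Marketing = 2+6+4+7+4 = 23 ⇒ 23 weeks.
Design is on the critical path; changing it to 1 makes that path 18 weeks.
New critical path: Lease→Permits→Menu→Marketing = 2+5+7+4 = 18 ⇒ 18 weeks.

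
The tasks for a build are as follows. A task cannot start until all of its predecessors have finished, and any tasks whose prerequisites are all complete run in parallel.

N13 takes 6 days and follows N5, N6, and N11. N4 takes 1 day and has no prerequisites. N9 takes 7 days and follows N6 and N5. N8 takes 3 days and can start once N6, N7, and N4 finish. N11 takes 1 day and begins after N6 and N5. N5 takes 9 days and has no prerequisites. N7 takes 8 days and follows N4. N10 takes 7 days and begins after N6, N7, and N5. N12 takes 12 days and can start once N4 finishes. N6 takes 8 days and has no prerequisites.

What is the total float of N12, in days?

The longest chain is N4→N7→N10 = 1+8+7 = 16; overall finish 16 days.
The longest chain containing N12 totals 13 days.
So N12 can slip 16 − 13 = 3 days.

3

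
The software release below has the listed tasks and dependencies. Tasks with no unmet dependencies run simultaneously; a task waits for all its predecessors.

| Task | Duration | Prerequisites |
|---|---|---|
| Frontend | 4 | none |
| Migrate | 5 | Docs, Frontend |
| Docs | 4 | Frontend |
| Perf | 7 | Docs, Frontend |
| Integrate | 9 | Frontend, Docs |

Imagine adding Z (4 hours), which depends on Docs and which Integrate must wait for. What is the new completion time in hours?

21

Originally the job takes 17 hours.
With Z inserted, Integrate now waits for max(Frontend, Docs, Z).
New critical path: Frontend→Docs→Z→Integrate = 4+4+4+9 = 21 ⇒ 21 hours.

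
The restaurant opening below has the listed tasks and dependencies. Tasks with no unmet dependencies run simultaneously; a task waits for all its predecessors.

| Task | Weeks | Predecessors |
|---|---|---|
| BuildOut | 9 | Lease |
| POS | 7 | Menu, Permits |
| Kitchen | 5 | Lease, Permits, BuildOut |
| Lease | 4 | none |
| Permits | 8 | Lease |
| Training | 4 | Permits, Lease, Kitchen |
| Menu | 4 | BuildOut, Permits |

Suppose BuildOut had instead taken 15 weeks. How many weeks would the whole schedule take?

30

As given, the longest chain is Lease→BuildOut→Menu→POS = 4+9+4+7 = 24, so the finish is 24 weeks.
Since BuildOut is critical, the +6 change carries straight to that chain (now 30 weeks).
That remains the longest chain; total 30 weeks.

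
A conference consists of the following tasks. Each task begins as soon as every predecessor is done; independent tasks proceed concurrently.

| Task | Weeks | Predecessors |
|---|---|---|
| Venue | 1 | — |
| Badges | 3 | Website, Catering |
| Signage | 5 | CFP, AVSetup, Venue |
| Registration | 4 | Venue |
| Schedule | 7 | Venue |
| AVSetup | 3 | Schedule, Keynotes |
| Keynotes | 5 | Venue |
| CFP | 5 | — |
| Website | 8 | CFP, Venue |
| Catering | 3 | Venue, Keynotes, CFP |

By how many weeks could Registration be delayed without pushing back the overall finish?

Venue→Schedule→AVSetup→Signage = 1+7+3+5 = 16 sets the makespan at 16 weeks.
Registration finishes as early as 5 and must finish by 16.
So Registration can slip 16 − 5 = 11 weeks.

11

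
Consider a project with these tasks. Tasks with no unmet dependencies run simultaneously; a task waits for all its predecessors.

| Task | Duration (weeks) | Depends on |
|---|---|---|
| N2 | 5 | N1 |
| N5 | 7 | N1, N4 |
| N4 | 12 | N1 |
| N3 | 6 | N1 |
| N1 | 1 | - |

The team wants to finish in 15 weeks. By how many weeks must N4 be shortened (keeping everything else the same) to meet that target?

Current finish: 20 weeks; target: 15.
N4 is on every critical path, so each week cut from N4 cuts the finish by one (this holds down to a finish of 9).
Need 20 − 15 = 5 weeks off N4 → N4 becomes 7 weeks, finish becomes 15.

5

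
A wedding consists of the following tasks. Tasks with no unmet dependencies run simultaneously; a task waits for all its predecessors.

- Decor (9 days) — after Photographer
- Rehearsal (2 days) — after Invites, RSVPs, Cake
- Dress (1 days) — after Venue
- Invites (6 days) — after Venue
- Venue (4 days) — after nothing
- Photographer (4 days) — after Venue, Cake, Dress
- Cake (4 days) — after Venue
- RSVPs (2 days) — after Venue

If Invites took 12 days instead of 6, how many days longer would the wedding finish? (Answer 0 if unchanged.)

As given, the longest chain is Venue→Cake→Photographer→Decor = 4+4+4+9 = 21, so the finish is 21 days.
Invites has 9 days of float (longest path through it is 12).
The critical path is still Venue→Cake→Photographer→Decor; finish is now 21 days.
Change in finish: 21 − 21 = +0 days.

0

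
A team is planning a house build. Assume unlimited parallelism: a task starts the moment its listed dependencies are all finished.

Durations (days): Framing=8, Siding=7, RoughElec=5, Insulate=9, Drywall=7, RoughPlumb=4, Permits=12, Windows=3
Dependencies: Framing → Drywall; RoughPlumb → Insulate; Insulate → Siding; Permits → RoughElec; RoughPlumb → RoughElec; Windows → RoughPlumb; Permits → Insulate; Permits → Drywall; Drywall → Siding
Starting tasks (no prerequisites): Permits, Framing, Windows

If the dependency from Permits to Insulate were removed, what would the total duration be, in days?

26

With the dependency in place, Permits→Insulate→Siding = 12+9+7 = 28 sets the finish at 28 days.
Without Permits→Insulate, Insulate's earliest start moves from 12 to 7.
After: Permits→Drywall→Siding = 12+7+7 = 26 → 26 days.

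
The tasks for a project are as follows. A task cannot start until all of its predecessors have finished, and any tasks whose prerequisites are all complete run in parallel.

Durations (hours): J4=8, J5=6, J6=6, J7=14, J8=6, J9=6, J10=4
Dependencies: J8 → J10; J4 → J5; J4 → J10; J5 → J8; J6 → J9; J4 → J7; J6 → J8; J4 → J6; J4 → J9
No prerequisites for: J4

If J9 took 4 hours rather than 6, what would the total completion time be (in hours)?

The binding path is J4→J5→J8→J10 = 8+6+6+4 = 24; finish at 24 hours.
The longest path through J9 is only 20 hours, so J9 has float 4.
The critical path is still J4→J5→J8→J10; finish is now 24 hours.

24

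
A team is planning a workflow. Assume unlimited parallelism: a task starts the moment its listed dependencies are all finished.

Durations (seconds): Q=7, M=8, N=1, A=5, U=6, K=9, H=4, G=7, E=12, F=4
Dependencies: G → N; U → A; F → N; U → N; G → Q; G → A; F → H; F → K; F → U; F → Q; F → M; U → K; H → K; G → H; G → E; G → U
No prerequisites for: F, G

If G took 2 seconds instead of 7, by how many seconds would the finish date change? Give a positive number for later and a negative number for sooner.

-3

As given, the longest chain is G→U→K = 7+6+9 = 22, so the finish is 22 seconds.
Since G is critical, the -5 change carries straight to that chain (now 17 seconds).
Now F→U→K = 4+6+9 = 19 is longest, so the finish becomes 19 seconds.
Change in finish: 19 − 22 = -3 seconds.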